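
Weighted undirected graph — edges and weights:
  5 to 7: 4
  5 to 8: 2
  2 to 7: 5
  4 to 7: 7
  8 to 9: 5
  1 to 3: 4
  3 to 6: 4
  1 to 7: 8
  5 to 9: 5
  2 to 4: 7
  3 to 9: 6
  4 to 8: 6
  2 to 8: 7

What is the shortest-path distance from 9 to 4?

Checking several routes:
9 - 8 - 5 - 7 - 4: 5 + 2 + 4 + 7 = 18
9 - 8 - 2 - 4: 5 + 7 + 7 = 19
9 - 5 - 8 - 4: 5 + 2 + 6 = 13
9 - 5 - 7 - 4: 5 + 4 + 7 = 16
9 - 8 - 4: 5 + 6 = 11
Best route has total 11.

11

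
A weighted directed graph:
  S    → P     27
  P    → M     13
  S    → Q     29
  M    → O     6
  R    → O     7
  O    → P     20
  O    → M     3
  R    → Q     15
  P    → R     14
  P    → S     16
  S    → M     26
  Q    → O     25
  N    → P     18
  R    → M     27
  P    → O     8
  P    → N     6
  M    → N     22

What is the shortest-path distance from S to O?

Some routes from S to O:
S-Q-O: 29 + 25 = 54
S-P-O: 27 + 8 = 35
S-P-R-O: 27 + 14 + 7 = 48
S-M-O: 26 + 6 = 32
S-P-M-O: 27 + 13 + 6 = 46
Shortest: 32.

32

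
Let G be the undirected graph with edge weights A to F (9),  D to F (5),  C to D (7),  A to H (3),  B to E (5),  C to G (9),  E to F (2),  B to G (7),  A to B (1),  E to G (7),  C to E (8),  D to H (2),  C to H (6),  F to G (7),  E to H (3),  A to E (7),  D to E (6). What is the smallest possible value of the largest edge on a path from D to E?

3

Comparing a few candidate routes:
D-H-A-B-E: max(2, 3, 1, 5) = 5
D-E: max(6) = 6
D-F-E: max(5, 2) = 5
D-H-E: max(2, 3) = 3
Best route has worst link 3.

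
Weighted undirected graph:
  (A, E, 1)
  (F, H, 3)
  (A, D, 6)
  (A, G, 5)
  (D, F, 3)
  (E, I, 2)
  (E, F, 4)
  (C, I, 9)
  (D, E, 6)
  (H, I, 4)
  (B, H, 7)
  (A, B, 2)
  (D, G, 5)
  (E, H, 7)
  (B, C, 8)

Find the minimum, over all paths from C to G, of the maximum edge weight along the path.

Some routes from C to G:
C → B → A → G: max(8, 2, 5) = 8
C → B → A → E → H → F → D → G: max(8, 2, 1, 7, 3, 3, 5) = 8
C → B → A → E → I → H → F → D → G: max(8, 2, 1, 2, 4, 3, 3, 5) = 8
Best route has worst link 8.

8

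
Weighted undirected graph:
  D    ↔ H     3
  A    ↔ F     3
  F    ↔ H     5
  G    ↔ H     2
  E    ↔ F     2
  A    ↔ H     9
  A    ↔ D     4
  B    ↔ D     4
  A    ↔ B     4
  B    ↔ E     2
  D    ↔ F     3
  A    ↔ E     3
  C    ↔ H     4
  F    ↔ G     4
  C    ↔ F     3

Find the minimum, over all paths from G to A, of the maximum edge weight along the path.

3

A few of the G→A routes:
G-H-C-F-D-A: max(2, 4, 3, 3, 4) = 4
G-H-D-F-E-A: max(2, 3, 3, 2, 3) = 3
G-H-C-F-D-B-E-A: max(2, 4, 3, 3, 4, 2, 3) = 4
G-H-D-F-A: max(2, 3, 3, 3) = 3
G-H-C-F-D-B-A: max(2, 4, 3, 3, 4, 4) = 4
Smallest bottleneck: 3.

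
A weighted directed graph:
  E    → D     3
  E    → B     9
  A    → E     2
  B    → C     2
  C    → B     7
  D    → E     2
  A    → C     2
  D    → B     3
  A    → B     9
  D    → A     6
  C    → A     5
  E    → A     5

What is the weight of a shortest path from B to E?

9

Paths from B to E:
B → C → A → E: 2 + 5 + 2 = 9
Best route has total 9.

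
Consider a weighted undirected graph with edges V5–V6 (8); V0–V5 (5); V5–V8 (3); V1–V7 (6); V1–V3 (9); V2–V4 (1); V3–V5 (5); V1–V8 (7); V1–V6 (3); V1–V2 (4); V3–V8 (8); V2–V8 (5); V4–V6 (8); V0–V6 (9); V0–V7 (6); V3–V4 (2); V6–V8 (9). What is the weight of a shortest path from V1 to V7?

A few of the V1→V7 routes:
V1 - V8 - V5 - V0 - V7: 7 + 3 + 5 + 6 = 21
V1 - V2 - V8 - V5 - V0 - V7: 4 + 5 + 3 + 5 + 6 = 23
V1 - V7: 6
V1 - V6 - V5 - V0 - V7: 3 + 8 + 5 + 6 = 22
V1 - V6 - V0 - V7: 3 + 9 + 6 = 18
V1 - V2 - V4 - V3 - V5 - V0 - V7: 4 + 1 + 2 + 5 + 5 + 6 = 23
Shortest: 6.

6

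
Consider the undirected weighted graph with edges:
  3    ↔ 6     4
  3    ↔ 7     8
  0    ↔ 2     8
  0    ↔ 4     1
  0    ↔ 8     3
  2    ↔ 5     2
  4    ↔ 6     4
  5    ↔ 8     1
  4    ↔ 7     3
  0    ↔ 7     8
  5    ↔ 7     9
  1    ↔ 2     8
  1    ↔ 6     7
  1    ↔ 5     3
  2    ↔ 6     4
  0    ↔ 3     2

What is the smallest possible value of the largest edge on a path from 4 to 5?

Some routes from 4 to 5:
4 -> 6 -> 2 -> 5: max(4, 4, 2) = 4
4 -> 0 -> 3 -> 6 -> 2 -> 5: max(1, 2, 4, 4, 2) = 4
4 -> 6 -> 3 -> 0 -> 8 -> 5: max(4, 4, 2, 3, 1) = 4
4 -> 0 -> 8 -> 5: max(1, 3, 1) = 3
Smallest bottleneck: 3.

3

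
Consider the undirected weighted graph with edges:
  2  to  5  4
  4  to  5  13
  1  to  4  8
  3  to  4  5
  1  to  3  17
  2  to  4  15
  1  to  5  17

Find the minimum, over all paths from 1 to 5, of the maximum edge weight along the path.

Comparing a few candidate routes:
1 - 3 - 4 - 5: max(17, 5, 13) = 17
1 - 4 - 5: max(8, 13) = 13
1 - 4 - 2 - 5: max(8, 15, 4) = 15
Smallest bottleneck: 13.

13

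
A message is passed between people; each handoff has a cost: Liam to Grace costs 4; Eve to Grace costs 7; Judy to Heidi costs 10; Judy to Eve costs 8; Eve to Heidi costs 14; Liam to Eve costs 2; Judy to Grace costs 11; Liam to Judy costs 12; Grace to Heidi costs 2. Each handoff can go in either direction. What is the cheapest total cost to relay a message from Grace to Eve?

A few of the Grace→Eve routes:
Grace → Heidi → Judy → Eve: 2 + 10 + 8 = 20
Grace → Eve: 7
Grace → Liam → Eve: 4 + 2 = 6
Grace → Heidi → Eve: 2 + 14 = 16
Grace → Judy → Eve: 11 + 8 = 19
The minimum is 6.

6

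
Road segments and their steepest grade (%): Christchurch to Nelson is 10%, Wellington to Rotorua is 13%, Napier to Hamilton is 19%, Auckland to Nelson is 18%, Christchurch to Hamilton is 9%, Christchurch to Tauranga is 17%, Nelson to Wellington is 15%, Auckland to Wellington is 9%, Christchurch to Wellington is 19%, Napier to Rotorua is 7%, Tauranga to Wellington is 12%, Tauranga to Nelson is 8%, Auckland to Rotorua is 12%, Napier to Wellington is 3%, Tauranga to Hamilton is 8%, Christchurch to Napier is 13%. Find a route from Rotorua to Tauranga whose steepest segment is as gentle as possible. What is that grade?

12

Some routes from Rotorua to Tauranga:
Rotorua - Auckland - Wellington - Napier - Christchurch - Nelson - Tauranga: max(12, 9, 3, 13, 10, 8) = 13
Rotorua - Auckland - Wellington - Tauranga: max(12, 9, 12) = 12
Rotorua - Napier - Christchurch - Nelson - Tauranga: max(7, 13, 10, 8) = 13
Rotorua - Auckland - Wellington - Napier - Christchurch - Hamilton - Tauranga: max(12, 9, 3, 13, 9, 8) = 13
Rotorua - Napier - Wellington - Tauranga: max(7, 3, 12) = 12
Rotorua - Napier - Christchurch - Hamilton - Tauranga: max(7, 13, 9, 8) = 13
Best route has worst link 12%.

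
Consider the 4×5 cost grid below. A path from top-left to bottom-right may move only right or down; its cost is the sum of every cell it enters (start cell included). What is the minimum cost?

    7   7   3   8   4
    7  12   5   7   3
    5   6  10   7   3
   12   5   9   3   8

Best path: (0,0) → (0,1) → (0,2) → (0,3) → (0,4) → (1,4) → (2,4) → (3,4)
Cost: 7 + 7 + 3 + 8 + 4 + 3 + 3 + 8 = 43

43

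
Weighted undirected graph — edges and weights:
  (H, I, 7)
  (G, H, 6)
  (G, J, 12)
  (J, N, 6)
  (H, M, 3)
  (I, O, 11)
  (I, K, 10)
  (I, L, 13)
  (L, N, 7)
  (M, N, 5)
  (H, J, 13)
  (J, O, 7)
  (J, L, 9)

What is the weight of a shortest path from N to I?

A few of the N→I routes:
N - J - G - H - I: 6 + 12 + 6 + 7 = 31
N - L - I: 7 + 13 = 20
N - J - L - I: 6 + 9 + 13 = 28
N - J - H - I: 6 + 13 + 7 = 26
N - M - H - I: 5 + 3 + 7 = 15
N - J - O - I: 6 + 7 + 11 = 24
Shortest: 15.

15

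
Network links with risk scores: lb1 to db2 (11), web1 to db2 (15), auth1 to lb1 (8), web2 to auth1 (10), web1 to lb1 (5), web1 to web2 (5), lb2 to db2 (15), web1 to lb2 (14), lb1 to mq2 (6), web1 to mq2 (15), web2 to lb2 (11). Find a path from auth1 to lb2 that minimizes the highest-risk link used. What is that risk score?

11

Checking several routes:
auth1 → web2 → web1 → lb2: max(10, 5, 14) = 14
auth1 → lb1 → web1 → web2 → lb2: max(8, 5, 5, 11) = 11
auth1 → lb1 → web1 → lb2: max(8, 5, 14) = 14
auth1 → web2 → lb2: max(10, 11) = 11
Smallest bottleneck: 11.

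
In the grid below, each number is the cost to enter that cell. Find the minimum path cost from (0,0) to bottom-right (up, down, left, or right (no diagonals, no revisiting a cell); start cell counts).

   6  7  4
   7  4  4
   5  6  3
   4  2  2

26

Take [0,0]→[0,1]→[0,2]→[1,2]→[2,2]→[3,2] for a total of 6 + 7 + 4 + 4 + 3 + 2 = 26.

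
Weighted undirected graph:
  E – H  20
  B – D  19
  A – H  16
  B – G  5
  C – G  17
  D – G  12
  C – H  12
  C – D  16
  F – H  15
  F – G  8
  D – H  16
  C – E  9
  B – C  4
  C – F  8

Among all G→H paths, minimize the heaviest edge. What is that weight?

A few of the G→H routes:
G - B - C - H: max(5, 4, 12) = 12
G - B - C - F - H: max(5, 4, 8, 15) = 15
G - F - H: max(8, 15) = 15
G - F - C - H: max(8, 8, 12) = 12
Smallest bottleneck: 12.

12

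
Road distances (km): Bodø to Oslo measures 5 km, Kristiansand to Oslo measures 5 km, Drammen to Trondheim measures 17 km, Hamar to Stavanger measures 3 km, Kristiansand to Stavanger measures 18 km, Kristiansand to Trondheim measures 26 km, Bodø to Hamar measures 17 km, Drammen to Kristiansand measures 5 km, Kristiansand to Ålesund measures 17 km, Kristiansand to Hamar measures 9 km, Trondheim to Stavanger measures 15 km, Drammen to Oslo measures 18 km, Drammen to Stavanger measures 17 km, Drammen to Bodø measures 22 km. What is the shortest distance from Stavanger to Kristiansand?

12

Comparing a few candidate routes:
Stavanger -> Trondheim -> Drammen -> Kristiansand: 15 + 17 + 5 = 37
Stavanger -> Hamar -> Bodø -> Oslo -> Kristiansand: 3 + 17 + 5 + 5 = 30
Stavanger -> Kristiansand: 18
Stavanger -> Hamar -> Kristiansand: 3 + 9 = 12
Stavanger -> Drammen -> Oslo -> Kristiansand: 17 + 18 + 5 = 40
Stavanger -> Drammen -> Kristiansand: 17 + 5 = 22
Shortest: 12 km.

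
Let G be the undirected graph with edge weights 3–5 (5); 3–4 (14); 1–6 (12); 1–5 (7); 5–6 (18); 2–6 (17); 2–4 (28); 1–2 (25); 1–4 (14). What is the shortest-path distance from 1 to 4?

14

Some routes from 1 to 4:
1 - 5 - 3 - 4: 7 + 5 + 14 = 26
1 - 4: 14
1 - 2 - 4: 25 + 28 = 53
1 - 6 - 5 - 3 - 4: 12 + 18 + 5 + 14 = 49
Shortest: 14.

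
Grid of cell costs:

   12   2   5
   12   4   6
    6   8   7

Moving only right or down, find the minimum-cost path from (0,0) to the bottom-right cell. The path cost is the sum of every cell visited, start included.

31

Best path: r0c0 r0c1 r1c1 r1c2 r2c2
Cost: 12 + 2 + 4 + 6 + 7 = 31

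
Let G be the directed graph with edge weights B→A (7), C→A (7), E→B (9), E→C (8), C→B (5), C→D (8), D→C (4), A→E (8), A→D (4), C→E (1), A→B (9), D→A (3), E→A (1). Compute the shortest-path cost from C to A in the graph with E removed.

Paths from C to A avoiding E:
C-D-A: 8 + 3 = 11
C-B-A: 5 + 7 = 12
C-A: 7
Shortest: 7.

7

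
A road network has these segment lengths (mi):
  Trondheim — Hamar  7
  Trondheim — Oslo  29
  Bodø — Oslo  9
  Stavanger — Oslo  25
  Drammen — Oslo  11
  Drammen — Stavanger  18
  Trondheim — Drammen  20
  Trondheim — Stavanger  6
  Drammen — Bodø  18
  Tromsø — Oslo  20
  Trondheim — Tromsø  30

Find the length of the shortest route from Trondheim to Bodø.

38

Comparing a few candidate routes:
Trondheim -> Drammen -> Oslo -> Bodø: 20 + 11 + 9 = 40
Trondheim -> Stavanger -> Oslo -> Bodø: 6 + 25 + 9 = 40
Trondheim -> Drammen -> Bodø: 20 + 18 = 38
Trondheim -> Stavanger -> Drammen -> Bodø: 6 + 18 + 18 = 42
Trondheim -> Oslo -> Bodø: 29 + 9 = 38
The minimum is 38 mi.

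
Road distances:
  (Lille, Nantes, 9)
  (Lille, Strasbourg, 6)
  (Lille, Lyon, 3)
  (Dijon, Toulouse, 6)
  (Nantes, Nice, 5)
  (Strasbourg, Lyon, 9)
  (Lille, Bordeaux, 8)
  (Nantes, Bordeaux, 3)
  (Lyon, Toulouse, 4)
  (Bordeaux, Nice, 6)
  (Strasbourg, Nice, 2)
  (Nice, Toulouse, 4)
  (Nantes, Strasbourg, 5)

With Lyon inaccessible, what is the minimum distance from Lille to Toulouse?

A few of the Lille→Toulouse routes:
Lille -> Nantes -> Nice -> Toulouse: 9 + 5 + 4 = 18
Lille -> Strasbourg -> Nantes -> Nice -> Toulouse: 6 + 5 + 5 + 4 = 20
Lille -> Strasbourg -> Nice -> Toulouse: 6 + 2 + 4 = 12
Lille -> Bordeaux -> Nantes -> Nice -> Toulouse: 8 + 3 + 5 + 4 = 20
Lille -> Bordeaux -> Nice -> Toulouse: 8 + 6 + 4 = 18
Best route has total 12.

12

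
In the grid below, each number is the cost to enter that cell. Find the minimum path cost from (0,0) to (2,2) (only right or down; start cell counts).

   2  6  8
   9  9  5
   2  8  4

25

Cheapest: r0c0 r0c1 r0c2 r1c2 r2c2
  2 + 6 + 8 + 5 + 4 = 25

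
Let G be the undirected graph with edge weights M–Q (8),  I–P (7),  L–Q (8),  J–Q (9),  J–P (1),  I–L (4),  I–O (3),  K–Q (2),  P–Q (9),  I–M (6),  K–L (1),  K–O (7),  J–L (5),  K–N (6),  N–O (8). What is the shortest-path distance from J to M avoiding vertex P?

Checking several routes:
J -> L -> K -> Q -> M: 5 + 1 + 2 + 8 = 16
J -> L -> I -> M: 5 + 4 + 6 = 15
J -> Q -> M: 9 + 8 = 17
Best route has total 15.

15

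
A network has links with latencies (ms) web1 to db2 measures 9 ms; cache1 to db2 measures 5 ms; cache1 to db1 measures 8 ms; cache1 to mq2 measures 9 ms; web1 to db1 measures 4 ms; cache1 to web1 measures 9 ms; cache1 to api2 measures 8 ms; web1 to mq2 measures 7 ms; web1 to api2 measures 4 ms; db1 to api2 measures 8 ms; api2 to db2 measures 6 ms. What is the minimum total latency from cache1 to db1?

8

Comparing a few candidate routes:
cache1-db1: 8
cache1-api2-web1-db1: 8 + 4 + 4 = 16
cache1-web1-db1: 9 + 4 = 13
Shortest: 8 ms.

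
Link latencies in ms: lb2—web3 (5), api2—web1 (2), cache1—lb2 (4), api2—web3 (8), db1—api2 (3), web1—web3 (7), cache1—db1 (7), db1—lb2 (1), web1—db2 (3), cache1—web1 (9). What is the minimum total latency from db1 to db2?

Some routes from db1 to db2:
db1→lb2→cache1→web1→db2: 1 + 4 + 9 + 3 = 17
db1→api2→web1→db2: 3 + 2 + 3 = 8
db1→lb2→web3→web1→db2: 1 + 5 + 7 + 3 = 16
Best route has total 8 ms.

8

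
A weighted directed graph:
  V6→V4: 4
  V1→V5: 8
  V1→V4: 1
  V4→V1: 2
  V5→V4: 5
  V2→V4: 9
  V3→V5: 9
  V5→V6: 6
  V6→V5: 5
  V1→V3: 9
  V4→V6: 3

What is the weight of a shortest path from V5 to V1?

7

Paths from V5 to V1:
V5 - V6 - V4 - V1: 6 + 4 + 2 = 12
V5 - V4 - V1: 5 + 2 = 7
Shortest: 7.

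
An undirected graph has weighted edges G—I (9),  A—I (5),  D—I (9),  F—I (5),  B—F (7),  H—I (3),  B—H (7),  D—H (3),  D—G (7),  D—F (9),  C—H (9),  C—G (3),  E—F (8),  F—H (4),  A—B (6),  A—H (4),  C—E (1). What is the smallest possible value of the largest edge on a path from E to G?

Some routes from E to G:
E → F → B → H → D → G: max(8, 7, 7, 3, 7) = 8
E → F → B → A → I → H → D → G: max(8, 7, 6, 5, 3, 3, 7) = 8
E → C → G: max(1, 3) = 3
E → F → I → A → H → D → G: max(8, 5, 5, 4, 3, 7) = 8
E → F → B → A → H → D → G: max(8, 7, 6, 4, 3, 7) = 8
E → F → I → A → B → H → D → G: max(8, 5, 5, 6, 7, 3, 7) = 8
The minimum achievable maximum is 3.

3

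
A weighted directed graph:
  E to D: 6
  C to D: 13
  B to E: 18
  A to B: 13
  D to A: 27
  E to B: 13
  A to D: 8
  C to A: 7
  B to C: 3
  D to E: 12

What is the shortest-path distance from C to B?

20

Candidate routes:
C → D → A → B: 13 + 27 + 13 = 53
C → D → E → B: 13 + 12 + 13 = 38
C → A → B: 7 + 13 = 20
C → A → D → E → B: 7 + 8 + 12 + 13 = 40
Best route has total 20.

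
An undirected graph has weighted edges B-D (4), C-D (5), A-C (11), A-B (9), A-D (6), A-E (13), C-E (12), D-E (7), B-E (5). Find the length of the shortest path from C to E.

Some routes from C to E:
C -> E: 12
C -> D -> E: 5 + 7 = 12
C -> A -> D -> E: 11 + 6 + 7 = 24
C -> D -> B -> E: 5 + 4 + 5 = 14
C -> A -> E: 11 + 13 = 24
Best route has total 12.

12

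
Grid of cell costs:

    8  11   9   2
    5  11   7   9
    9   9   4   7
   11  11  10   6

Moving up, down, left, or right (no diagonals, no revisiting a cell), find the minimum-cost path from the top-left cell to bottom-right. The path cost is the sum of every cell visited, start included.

One optimal route is [0,0] -> [1,0] -> [1,1] -> [1,2] -> [2,2] -> [2,3] -> [3,3].
Its cost is 8 + 5 + 11 + 7 + 4 + 7 + 6 = 48.

48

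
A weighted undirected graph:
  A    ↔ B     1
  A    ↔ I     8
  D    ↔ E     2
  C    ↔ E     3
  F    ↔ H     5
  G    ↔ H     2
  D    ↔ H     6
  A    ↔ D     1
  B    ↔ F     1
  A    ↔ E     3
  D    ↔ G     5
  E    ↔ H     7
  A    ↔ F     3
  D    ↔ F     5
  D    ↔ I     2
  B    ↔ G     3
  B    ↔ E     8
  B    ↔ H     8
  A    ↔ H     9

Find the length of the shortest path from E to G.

Some routes from E to G:
E -> A -> B -> G: 3 + 1 + 3 = 7
E -> A -> D -> G: 3 + 1 + 5 = 9
E -> D -> A -> B -> G: 2 + 1 + 1 + 3 = 7
E -> D -> G: 2 + 5 = 7
E -> H -> G: 7 + 2 = 9
Shortest: 7.

7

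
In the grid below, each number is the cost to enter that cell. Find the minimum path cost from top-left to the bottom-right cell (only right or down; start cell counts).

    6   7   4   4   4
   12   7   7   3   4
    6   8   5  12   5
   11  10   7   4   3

Path [0,0] → [0,1] → [0,2] → [0,3] → [1,3] → [1,4] → [2,4] → [3,4]: 6 + 7 + 4 + 4 + 3 + 4 + 5 + 3 = 36.

36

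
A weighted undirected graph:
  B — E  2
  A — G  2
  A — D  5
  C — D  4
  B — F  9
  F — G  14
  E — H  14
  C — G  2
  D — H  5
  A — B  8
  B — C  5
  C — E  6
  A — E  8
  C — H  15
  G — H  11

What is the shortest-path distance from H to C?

Checking several routes:
H -> D -> A -> G -> C: 5 + 5 + 2 + 2 = 14
H -> E -> B -> C: 14 + 2 + 5 = 21
H -> D -> C: 5 + 4 = 9
H -> E -> C: 14 + 6 = 20
H -> G -> C: 11 + 2 = 13
H -> C: 15
Best route has total 9.

9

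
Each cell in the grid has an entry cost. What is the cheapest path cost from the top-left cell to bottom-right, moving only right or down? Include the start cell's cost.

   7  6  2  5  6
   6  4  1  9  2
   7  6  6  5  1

28

Path (0,0)→(0,1)→(0,2)→(1,2)→(1,3)→(1,4)→(2,4): 7 + 6 + 2 + 1 + 9 + 2 + 1 = 28.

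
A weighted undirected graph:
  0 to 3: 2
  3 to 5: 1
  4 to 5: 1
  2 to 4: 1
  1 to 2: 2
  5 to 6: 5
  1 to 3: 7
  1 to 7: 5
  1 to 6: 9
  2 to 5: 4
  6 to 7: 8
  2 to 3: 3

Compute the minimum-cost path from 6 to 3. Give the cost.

Checking several routes:
6 - 5 - 3: 5 + 1 = 6
6 - 1 - 2 - 3: 9 + 2 + 3 = 14
6 - 5 - 2 - 3: 5 + 4 + 3 = 12
6 - 5 - 4 - 2 - 3: 5 + 1 + 1 + 3 = 10
Best route has total 6.

6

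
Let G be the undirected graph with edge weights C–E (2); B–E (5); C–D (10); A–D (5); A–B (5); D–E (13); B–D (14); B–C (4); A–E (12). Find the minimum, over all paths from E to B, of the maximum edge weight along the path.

4

Checking several routes:
E-A-B: max(12, 5) = 12
E-A-D-C-B: max(12, 5, 10, 4) = 12
E-C-D-A-B: max(2, 10, 5, 5) = 10
E-B: max(5) = 5
E-C-B: max(2, 4) = 4
Smallest bottleneck: 4.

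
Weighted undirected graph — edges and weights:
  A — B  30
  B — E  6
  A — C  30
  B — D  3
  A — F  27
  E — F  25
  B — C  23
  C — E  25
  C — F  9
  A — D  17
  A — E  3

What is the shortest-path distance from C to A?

28

Checking several routes:
C → A: 30
C → F → A: 9 + 27 = 36
C → F → E → A: 9 + 25 + 3 = 37
C → E → A: 25 + 3 = 28
C → B → E → A: 23 + 6 + 3 = 32
The minimum is 28.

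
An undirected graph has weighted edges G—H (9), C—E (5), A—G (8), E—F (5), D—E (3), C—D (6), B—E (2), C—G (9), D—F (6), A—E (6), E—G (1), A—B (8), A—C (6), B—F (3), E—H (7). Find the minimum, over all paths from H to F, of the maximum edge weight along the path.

7

Checking several routes:
H - E - G - A - C - D - F: max(7, 1, 8, 6, 6, 6) = 8
H - E - F: max(7, 5) = 7
H - E - A - C - D - F: max(7, 6, 6, 6, 6) = 7
H - E - B - F: max(7, 2, 3) = 7
H - E - C - D - F: max(7, 5, 6, 6) = 7
H - E - D - F: max(7, 3, 6) = 7
Smallest bottleneck: 7.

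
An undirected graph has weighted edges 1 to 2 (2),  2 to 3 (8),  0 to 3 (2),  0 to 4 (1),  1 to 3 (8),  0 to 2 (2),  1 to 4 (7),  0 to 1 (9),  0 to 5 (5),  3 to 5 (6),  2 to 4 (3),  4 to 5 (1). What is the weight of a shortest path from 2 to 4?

3

Some routes from 2 to 4:
2 -> 0 -> 3 -> 5 -> 4: 2 + 2 + 6 + 1 = 11
2 -> 0 -> 4: 2 + 1 = 3
2 -> 4: 3
2 -> 0 -> 5 -> 4: 2 + 5 + 1 = 8
2 -> 3 -> 0 -> 4: 8 + 2 + 1 = 11
2 -> 1 -> 4: 2 + 7 = 9
The minimum is 3.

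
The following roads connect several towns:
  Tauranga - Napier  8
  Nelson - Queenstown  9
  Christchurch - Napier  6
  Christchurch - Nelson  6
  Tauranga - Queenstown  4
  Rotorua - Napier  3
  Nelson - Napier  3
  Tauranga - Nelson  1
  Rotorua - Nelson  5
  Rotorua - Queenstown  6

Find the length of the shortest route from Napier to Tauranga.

4

A few of the Napier→Tauranga routes:
Napier -> Tauranga: 8
Napier -> Rotorua -> Nelson -> Tauranga: 3 + 5 + 1 = 9
Napier -> Nelson -> Tauranga: 3 + 1 = 4
Napier -> Christchurch -> Nelson -> Tauranga: 6 + 6 + 1 = 13
Best route has total 4.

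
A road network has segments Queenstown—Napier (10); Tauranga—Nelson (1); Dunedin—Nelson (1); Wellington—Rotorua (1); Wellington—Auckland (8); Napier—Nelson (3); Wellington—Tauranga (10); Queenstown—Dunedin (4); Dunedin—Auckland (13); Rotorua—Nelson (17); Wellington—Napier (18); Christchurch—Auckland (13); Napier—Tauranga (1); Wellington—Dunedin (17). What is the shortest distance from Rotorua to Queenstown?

Checking several routes:
Rotorua -> Wellington -> Tauranga -> Nelson -> Dunedin -> Queenstown: 1 + 10 + 1 + 1 + 4 = 17
Rotorua -> Wellington -> Tauranga -> Napier -> Queenstown: 1 + 10 + 1 + 10 = 22
Rotorua -> Wellington -> Tauranga -> Napier -> Nelson -> Dunedin -> Queenstown: 1 + 10 + 1 + 3 + 1 + 4 = 20
Best route has total 17.

17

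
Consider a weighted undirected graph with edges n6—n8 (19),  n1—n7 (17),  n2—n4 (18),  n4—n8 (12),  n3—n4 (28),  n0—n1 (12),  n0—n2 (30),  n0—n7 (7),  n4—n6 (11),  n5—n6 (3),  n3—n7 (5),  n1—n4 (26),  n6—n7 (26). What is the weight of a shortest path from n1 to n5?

Checking several routes:
n1-n4-n6-n5: 26 + 11 + 3 = 40
n1-n4-n8-n6-n5: 26 + 12 + 19 + 3 = 60
n1-n7-n3-n4-n6-n5: 17 + 5 + 28 + 11 + 3 = 64
n1-n0-n7-n6-n5: 12 + 7 + 26 + 3 = 48
n1-n0-n7-n3-n4-n6-n5: 12 + 7 + 5 + 28 + 11 + 3 = 66
n1-n7-n6-n5: 17 + 26 + 3 = 46
The minimum is 40.

40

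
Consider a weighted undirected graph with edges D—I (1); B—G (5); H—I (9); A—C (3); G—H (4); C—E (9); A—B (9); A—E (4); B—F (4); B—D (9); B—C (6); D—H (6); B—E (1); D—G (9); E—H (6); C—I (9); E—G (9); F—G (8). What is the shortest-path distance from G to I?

A few of the G→I routes:
G - H - I: 4 + 9 = 13
G - B - E - H - D - I: 5 + 1 + 6 + 6 + 1 = 19
G - D - I: 9 + 1 = 10
G - B - D - I: 5 + 9 + 1 = 15
G - H - D - I: 4 + 6 + 1 = 11
Best route has total 10.

10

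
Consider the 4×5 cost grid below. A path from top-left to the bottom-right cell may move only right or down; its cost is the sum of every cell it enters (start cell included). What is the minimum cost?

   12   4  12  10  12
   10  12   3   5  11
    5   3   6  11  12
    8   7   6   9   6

57

Cheapest: (0,0)→(1,0)→(2,0)→(2,1)→(2,2)→(3,2)→(3,3)→(3,4)
  12 + 10 + 5 + 3 + 6 + 6 + 9 + 6 = 57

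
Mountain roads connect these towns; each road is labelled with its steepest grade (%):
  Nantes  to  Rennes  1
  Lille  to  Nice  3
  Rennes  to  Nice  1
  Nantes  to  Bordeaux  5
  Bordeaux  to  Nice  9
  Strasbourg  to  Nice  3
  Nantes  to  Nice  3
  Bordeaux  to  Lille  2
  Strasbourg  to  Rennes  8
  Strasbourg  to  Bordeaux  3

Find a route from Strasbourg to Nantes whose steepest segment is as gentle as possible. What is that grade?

3

Some routes from Strasbourg to Nantes:
Strasbourg→Nice→Rennes→Nantes: max(3, 1, 1) = 3
Strasbourg→Nice→Nantes: max(3, 3) = 3
Strasbourg→Bordeaux→Lille→Nice→Nantes: max(3, 2, 3, 3) = 3
Strasbourg→Bordeaux→Lille→Nice→Rennes→Nantes: max(3, 2, 3, 1, 1) = 3
Smallest bottleneck: 3%.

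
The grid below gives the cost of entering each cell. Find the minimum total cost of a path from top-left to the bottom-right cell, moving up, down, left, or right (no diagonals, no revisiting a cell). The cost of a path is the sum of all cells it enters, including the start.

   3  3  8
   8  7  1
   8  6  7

21

One optimal route is r0c0 -> r0c1 -> r1c1 -> r1c2 -> r2c2.
Its cost is 3 + 3 + 7 + 1 + 7 = 21.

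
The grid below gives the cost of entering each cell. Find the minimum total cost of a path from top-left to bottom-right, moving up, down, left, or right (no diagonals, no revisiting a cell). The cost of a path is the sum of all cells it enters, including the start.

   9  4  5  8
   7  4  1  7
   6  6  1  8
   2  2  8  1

28

Take r0c0 -> r0c1 -> r1c1 -> r1c2 -> r2c2 -> r2c3 -> r3c3 for a total of 9 + 4 + 4 + 1 + 1 + 8 + 1 = 28.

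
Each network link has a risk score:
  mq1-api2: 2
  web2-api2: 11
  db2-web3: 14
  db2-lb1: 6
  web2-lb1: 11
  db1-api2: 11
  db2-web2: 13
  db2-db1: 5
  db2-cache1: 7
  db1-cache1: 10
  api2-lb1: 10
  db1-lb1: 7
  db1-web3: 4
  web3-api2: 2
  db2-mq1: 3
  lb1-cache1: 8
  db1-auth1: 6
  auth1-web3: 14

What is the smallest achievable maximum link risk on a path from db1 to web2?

Some routes from db1 to web2:
db1 -> db2 -> mq1 -> api2 -> lb1 -> web2: max(5, 3, 2, 10, 11) = 11
db1 -> db2 -> lb1 -> api2 -> web2: max(5, 6, 10, 11) = 11
db1 -> db2 -> mq1 -> api2 -> web2: max(5, 3, 2, 11) = 11
db1 -> db2 -> lb1 -> web2: max(5, 6, 11) = 11
Smallest bottleneck: 11.

11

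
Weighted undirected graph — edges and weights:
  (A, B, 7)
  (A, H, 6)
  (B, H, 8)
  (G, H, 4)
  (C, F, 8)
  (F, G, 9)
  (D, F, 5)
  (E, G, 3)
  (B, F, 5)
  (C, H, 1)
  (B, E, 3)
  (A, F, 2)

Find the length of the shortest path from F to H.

8

Some routes from F to H:
F→B→E→G→H: 5 + 3 + 3 + 4 = 15
F→G→H: 9 + 4 = 13
F→B→H: 5 + 8 = 13
F→A→H: 2 + 6 = 8
F→A→B→H: 2 + 7 + 8 = 17
F→C→H: 8 + 1 = 9
Shortest: 8.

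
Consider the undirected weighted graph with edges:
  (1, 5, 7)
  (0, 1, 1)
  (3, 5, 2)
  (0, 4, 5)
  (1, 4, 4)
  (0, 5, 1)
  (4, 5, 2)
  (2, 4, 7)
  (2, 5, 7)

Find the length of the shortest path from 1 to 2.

Checking several routes:
1-4-5-2: 4 + 2 + 7 = 13
1-4-2: 4 + 7 = 11
1-0-5-2: 1 + 1 + 7 = 9
1-0-4-2: 1 + 5 + 7 = 13
1-0-5-4-2: 1 + 1 + 2 + 7 = 11
Best route has total 9.

9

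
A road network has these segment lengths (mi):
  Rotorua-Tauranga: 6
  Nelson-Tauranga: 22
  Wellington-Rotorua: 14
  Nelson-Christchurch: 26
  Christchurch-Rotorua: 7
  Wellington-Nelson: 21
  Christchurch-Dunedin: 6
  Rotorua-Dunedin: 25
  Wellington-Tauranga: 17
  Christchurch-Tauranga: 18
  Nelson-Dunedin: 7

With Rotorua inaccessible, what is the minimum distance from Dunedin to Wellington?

Checking several routes:
Dunedin → Nelson → Tauranga → Wellington: 7 + 22 + 17 = 46
Dunedin → Christchurch → Nelson → Wellington: 6 + 26 + 21 = 53
Dunedin → Nelson → Wellington: 7 + 21 = 28
Dunedin → Nelson → Christchurch → Tauranga → Wellington: 7 + 26 + 18 + 17 = 68
Dunedin → Christchurch → Tauranga → Wellington: 6 + 18 + 17 = 41
Dunedin → Christchurch → Tauranga → Nelson → Wellington: 6 + 18 + 22 + 21 = 67
Best route has total 28 mi.

28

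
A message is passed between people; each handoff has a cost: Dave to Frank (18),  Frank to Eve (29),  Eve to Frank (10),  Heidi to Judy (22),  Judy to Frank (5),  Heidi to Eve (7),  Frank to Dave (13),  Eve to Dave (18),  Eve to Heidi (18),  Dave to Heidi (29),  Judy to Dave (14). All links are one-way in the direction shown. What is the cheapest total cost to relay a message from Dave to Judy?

Routes from Dave to Judy:
Dave -> Heidi -> Judy: 29 + 22 = 51
Dave -> Frank -> Eve -> Heidi -> Judy: 18 + 29 + 18 + 22 = 87
Best route has total 51.

51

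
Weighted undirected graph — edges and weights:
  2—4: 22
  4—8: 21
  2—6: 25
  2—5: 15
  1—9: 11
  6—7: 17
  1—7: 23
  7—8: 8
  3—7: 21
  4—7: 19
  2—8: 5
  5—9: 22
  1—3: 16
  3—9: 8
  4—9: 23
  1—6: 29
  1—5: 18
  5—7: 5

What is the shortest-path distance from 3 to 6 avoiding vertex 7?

45

Comparing a few candidate routes:
3-9-1-6: 8 + 11 + 29 = 48
3-9-1-5-2-6: 8 + 11 + 18 + 15 + 25 = 77
3-9-5-2-6: 8 + 22 + 15 + 25 = 70
3-1-5-2-6: 16 + 18 + 15 + 25 = 74
3-1-6: 16 + 29 = 45
The minimum is 45.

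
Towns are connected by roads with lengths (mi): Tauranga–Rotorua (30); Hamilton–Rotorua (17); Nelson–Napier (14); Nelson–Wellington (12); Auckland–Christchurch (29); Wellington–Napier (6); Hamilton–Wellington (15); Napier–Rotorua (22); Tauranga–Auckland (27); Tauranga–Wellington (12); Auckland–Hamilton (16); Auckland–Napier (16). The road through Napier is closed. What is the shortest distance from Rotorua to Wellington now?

Paths from Rotorua to Wellington avoiding Napier:
Rotorua - Tauranga - Auckland - Hamilton - Wellington: 30 + 27 + 16 + 15 = 88
Rotorua - Hamilton - Wellington: 17 + 15 = 32
Rotorua - Tauranga - Wellington: 30 + 12 = 42
Rotorua - Hamilton - Auckland - Tauranga - Wellington: 17 + 16 + 27 + 12 = 72
Best route has total 32 mi.

32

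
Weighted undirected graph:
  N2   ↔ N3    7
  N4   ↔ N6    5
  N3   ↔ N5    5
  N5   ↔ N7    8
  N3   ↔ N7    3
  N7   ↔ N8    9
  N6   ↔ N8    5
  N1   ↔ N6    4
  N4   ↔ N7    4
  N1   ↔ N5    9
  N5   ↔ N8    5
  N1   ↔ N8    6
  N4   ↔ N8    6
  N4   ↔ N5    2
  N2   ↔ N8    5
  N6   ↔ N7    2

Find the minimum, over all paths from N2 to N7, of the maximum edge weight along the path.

5

A few of the N2→N7 routes:
N2 → N8 → N6 → N4 → N7: max(5, 5, 5, 4) = 5
N2 → N8 → N6 → N4 → N5 → N3 → N7: max(5, 5, 5, 2, 5, 3) = 5
N2 → N8 → N6 → N7: max(5, 5, 2) = 5
The minimum achievable maximum is 5.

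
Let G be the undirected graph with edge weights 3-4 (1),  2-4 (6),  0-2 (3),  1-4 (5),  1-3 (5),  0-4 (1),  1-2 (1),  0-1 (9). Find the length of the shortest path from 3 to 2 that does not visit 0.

6

Routes from 3 to 2 avoiding 0:
3 → 1 → 2: 5 + 1 = 6
3 → 4 → 2: 1 + 6 = 7
3 → 4 → 1 → 2: 1 + 5 + 1 = 7
3 → 1 → 4 → 2: 5 + 5 + 6 = 16
Best route has total 6.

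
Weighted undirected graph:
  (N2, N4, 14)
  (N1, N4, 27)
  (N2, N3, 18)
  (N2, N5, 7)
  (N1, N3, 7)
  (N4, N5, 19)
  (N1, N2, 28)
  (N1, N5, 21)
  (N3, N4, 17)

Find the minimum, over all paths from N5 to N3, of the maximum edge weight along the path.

Checking several routes:
N5 - N4 - N3: max(19, 17) = 19
N5 - N2 - N4 - N3: max(7, 14, 17) = 17
N5 - N2 - N3: max(7, 18) = 18
N5 - N4 - N2 - N3: max(19, 14, 18) = 19
Best route has worst link 17.

17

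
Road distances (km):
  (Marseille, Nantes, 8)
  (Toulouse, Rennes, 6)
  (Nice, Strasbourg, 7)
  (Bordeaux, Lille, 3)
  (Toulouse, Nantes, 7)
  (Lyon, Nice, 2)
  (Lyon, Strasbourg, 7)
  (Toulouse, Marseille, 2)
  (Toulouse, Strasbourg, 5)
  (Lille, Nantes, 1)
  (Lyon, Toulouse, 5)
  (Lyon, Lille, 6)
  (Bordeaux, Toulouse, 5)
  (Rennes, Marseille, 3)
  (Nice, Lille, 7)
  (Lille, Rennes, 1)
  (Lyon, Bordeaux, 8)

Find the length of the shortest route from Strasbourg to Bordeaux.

10

Checking several routes:
Strasbourg → Toulouse → Bordeaux: 5 + 5 = 10
Strasbourg → Toulouse → Marseille → Rennes → Lille → Bordeaux: 5 + 2 + 3 + 1 + 3 = 14
Strasbourg → Lyon → Lille → Bordeaux: 7 + 6 + 3 = 16
Strasbourg → Toulouse → Rennes → Lille → Bordeaux: 5 + 6 + 1 + 3 = 15
Strasbourg → Lyon → Bordeaux: 7 + 8 = 15
Best route has total 10 km.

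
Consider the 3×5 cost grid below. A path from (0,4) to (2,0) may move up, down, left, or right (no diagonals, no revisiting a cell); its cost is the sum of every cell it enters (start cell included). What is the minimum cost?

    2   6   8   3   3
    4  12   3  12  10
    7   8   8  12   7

One optimal route is [0,4]→[0,3]→[0,2]→[0,1]→[0,0]→[1,0]→[2,0].
Its cost is 3 + 3 + 8 + 6 + 2 + 4 + 7 = 33.

33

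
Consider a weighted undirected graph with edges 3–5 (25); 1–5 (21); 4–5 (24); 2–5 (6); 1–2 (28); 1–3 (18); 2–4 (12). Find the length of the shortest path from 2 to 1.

27

A few of the 2→1 routes:
2-5-3-1: 6 + 25 + 18 = 49
2-5-1: 6 + 21 = 27
2-1: 28
Shortest: 27.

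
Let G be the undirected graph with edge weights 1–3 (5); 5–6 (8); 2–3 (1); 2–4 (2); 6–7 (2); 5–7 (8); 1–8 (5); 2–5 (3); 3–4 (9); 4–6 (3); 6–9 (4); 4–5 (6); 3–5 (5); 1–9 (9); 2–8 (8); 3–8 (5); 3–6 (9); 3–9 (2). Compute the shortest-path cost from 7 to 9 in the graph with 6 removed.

14

Comparing a few candidate routes:
7 -> 5 -> 3 -> 9: 8 + 5 + 2 = 15
7 -> 5 -> 2 -> 3 -> 9: 8 + 3 + 1 + 2 = 14
7 -> 5 -> 4 -> 2 -> 3 -> 9: 8 + 6 + 2 + 1 + 2 = 19
Shortest: 14.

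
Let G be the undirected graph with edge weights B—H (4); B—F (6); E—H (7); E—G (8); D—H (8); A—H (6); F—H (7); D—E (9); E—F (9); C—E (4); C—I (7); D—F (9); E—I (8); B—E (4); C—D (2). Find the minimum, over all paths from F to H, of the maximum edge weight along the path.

Comparing a few candidate routes:
F - B - E - H: max(6, 4, 7) = 7
F - B - E - I - C - D - H: max(6, 4, 8, 7, 2, 8) = 8
F - H: max(7) = 7
F - B - H: max(6, 4) = 6
F - D - E - H: max(9, 9, 7) = 9
F - B - E - C - D - H: max(6, 4, 4, 2, 8) = 8
Best route has worst link 6.

6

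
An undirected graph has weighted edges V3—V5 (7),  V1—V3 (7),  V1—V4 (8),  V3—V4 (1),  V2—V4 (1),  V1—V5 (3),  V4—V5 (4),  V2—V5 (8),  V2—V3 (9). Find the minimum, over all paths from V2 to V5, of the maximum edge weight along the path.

Some routes from V2 to V5:
V2 - V4 - V1 - V5: max(1, 8, 3) = 8
V2 - V4 - V3 - V1 - V5: max(1, 1, 7, 3) = 7
V2 - V4 - V5: max(1, 4) = 4
V2 - V4 - V1 - V3 - V5: max(1, 8, 7, 7) = 8
V2 - V4 - V3 - V5: max(1, 1, 7) = 7
The minimum achievable maximum is 4.

4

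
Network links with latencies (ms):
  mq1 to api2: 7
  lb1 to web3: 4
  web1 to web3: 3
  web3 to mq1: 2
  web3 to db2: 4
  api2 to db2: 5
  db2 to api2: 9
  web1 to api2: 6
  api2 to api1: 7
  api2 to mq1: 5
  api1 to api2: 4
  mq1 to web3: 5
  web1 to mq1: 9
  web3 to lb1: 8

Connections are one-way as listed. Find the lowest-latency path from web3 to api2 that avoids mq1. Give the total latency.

13

Candidate routes:
web3 → db2 → api2: 4 + 9 = 13
Shortest: 13 ms.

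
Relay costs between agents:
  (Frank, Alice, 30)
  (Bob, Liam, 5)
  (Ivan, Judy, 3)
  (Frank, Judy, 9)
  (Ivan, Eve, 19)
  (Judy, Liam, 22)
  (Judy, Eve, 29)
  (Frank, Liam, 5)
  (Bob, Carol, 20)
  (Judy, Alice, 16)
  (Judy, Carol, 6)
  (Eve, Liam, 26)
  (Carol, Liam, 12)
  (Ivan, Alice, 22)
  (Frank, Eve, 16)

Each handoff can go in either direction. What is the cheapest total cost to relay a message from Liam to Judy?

14

Comparing a few candidate routes:
Liam → Judy: 22
Liam → Frank → Judy: 5 + 9 = 14
Liam → Carol → Judy: 12 + 6 = 18
The minimum is 14.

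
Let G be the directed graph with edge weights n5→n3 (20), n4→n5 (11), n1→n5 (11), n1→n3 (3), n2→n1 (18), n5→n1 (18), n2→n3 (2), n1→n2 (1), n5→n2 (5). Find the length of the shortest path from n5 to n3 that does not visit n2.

Paths from n5 to n3 avoiding n2:
n5-n3: 20
n5-n1-n3: 18 + 3 = 21
The minimum is 20.

20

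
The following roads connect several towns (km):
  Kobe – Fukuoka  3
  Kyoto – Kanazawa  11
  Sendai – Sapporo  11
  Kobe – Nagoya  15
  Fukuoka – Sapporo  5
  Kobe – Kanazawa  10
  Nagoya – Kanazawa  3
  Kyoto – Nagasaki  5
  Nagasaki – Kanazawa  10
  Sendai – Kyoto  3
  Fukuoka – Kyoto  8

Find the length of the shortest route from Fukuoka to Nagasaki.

Some routes from Fukuoka to Nagasaki:
Fukuoka → Kyoto → Kanazawa → Nagasaki: 8 + 11 + 10 = 29
Fukuoka → Kobe → Kanazawa → Kyoto → Nagasaki: 3 + 10 + 11 + 5 = 29
Fukuoka → Sapporo → Sendai → Kyoto → Nagasaki: 5 + 11 + 3 + 5 = 24
Fukuoka → Kobe → Kanazawa → Nagasaki: 3 + 10 + 10 = 23
Fukuoka → Kyoto → Nagasaki: 8 + 5 = 13
The minimum is 13 km.

13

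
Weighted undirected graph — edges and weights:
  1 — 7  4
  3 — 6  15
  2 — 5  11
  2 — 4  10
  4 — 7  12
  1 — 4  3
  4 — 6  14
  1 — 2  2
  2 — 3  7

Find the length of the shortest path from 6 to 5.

30

Candidate routes:
6 - 4 - 7 - 1 - 2 - 5: 14 + 12 + 4 + 2 + 11 = 43
6 - 3 - 2 - 5: 15 + 7 + 11 = 33
6 - 4 - 1 - 2 - 5: 14 + 3 + 2 + 11 = 30
6 - 4 - 2 - 5: 14 + 10 + 11 = 35
Shortest: 30.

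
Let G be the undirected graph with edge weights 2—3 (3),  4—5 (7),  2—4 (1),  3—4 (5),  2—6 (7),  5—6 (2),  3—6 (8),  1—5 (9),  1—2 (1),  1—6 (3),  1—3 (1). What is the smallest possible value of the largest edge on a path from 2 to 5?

Checking several routes:
2-4-5: max(1, 7) = 7
2-3-1-6-5: max(3, 1, 3, 2) = 3
2-1-3-4-5: max(1, 1, 5, 7) = 7
2-3-4-5: max(3, 5, 7) = 7
2-4-3-1-6-5: max(1, 5, 1, 3, 2) = 5
2-1-6-5: max(1, 3, 2) = 3
The minimum achievable maximum is 3.

3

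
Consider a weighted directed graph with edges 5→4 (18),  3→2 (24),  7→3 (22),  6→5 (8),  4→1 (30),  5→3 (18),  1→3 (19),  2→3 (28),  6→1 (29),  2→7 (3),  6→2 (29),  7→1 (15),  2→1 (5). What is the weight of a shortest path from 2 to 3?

Candidate routes:
2→7→1→3: 3 + 15 + 19 = 37
2→3: 28
2→7→3: 3 + 22 = 25
2→1→3: 5 + 19 = 24
Shortest: 24.

24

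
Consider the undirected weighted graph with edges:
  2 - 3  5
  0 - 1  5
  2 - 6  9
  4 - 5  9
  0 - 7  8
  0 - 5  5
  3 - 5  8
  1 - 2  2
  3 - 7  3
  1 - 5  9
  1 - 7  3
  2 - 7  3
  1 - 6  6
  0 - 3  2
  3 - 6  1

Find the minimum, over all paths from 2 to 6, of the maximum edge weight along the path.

3

A few of the 2→6 routes:
2→3→6: max(5, 1) = 5
2→7→1→0→3→6: max(3, 3, 5, 2, 1) = 5
2→1→7→3→6: max(2, 3, 3, 1) = 3
2→1→0→3→6: max(2, 5, 2, 1) = 5
2→7→3→6: max(3, 3, 1) = 3
The minimum achievable maximum is 3.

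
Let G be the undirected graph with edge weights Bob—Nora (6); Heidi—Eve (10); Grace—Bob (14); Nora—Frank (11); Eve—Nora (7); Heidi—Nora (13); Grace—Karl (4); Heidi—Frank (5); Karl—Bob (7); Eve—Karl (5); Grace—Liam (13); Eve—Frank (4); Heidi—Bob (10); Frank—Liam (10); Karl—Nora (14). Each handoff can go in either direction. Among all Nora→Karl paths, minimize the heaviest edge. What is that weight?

A few of the Nora→Karl routes:
Nora → Bob → Karl: max(6, 7) = 7
Nora → Eve → Karl: max(7, 5) = 7
Nora → Bob → Heidi → Eve → Karl: max(6, 10, 10, 5) = 10
Smallest bottleneck: 7.

7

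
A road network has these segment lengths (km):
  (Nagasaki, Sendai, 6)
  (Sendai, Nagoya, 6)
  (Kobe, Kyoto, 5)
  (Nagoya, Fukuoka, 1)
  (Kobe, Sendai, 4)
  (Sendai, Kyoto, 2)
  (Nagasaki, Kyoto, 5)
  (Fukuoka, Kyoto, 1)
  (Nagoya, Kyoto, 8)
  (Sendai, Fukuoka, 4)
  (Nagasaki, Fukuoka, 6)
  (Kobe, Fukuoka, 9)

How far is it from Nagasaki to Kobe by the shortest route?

10

A few of the Nagasaki→Kobe routes:
Nagasaki → Kyoto → Sendai → Kobe: 5 + 2 + 4 = 11
Nagasaki → Fukuoka → Kyoto → Sendai → Kobe: 6 + 1 + 2 + 4 = 13
Nagasaki → Sendai → Kyoto → Kobe: 6 + 2 + 5 = 13
Nagasaki → Kyoto → Kobe: 5 + 5 = 10
Nagasaki → Sendai → Kobe: 6 + 4 = 10
Nagasaki → Fukuoka → Kyoto → Kobe: 6 + 1 + 5 = 12
Best route has total 10 km.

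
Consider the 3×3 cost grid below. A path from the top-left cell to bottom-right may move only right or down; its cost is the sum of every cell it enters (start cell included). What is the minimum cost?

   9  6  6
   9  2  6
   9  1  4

Path r0c0→r0c1→r1c1→r2c1→r2c2: 9 + 6 + 2 + 1 + 4 = 22.
For comparison, the top-then-right route costs 31.

22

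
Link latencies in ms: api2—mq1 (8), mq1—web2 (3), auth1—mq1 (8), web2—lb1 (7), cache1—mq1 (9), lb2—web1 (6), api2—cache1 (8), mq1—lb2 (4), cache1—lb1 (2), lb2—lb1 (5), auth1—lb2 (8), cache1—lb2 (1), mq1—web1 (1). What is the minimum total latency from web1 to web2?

4

Comparing a few candidate routes:
web1 - lb2 - mq1 - web2: 6 + 4 + 3 = 13
web1 - mq1 - web2: 1 + 3 = 4
web1 - mq1 - lb2 - cache1 - lb1 - web2: 1 + 4 + 1 + 2 + 7 = 15
Best route has total 4 ms.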